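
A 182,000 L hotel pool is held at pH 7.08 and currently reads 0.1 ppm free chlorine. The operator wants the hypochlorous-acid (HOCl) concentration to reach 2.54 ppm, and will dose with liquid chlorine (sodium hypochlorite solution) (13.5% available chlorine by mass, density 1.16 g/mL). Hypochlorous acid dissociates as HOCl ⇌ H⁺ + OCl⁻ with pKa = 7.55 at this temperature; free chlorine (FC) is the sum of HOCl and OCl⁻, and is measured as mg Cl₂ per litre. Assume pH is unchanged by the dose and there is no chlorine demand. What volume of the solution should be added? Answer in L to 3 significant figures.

3.84 L

[OCl⁻]/[HOCl] = 10^(pH − pKa) = 10^(7.08 − 7.55) = 0.3388; fraction as HOCl = 1/(1 + 0.3388) = 0.7469.
Free chlorine required for 2.54 ppm HOCl: 2.54 / 0.7469 = 3.401 ppm.
FC to add: 3.401 − 0.1 = 3.301 mg/L as Cl₂.
Cl₂ equivalent: 3.301 mg/L × 182,000 L = 600.7 g.
Product at 13.5% available Cl: 600.7 / 0.135 = 4450 g.
Volume: 4450 g ÷ 1.16 g/mL = 3836 mL.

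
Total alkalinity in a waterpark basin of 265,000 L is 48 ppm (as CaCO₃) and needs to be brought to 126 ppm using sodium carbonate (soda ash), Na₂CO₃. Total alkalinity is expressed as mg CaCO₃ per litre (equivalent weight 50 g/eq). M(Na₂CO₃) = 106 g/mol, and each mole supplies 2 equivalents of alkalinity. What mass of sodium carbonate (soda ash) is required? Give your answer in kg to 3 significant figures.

21.9 kg

Alkalinity to add: (126 − 48) = 78 mg/L as CaCO₃ × 265,000 L = 20,670 g as CaCO₃.
Equivalents: 20,670 g ÷ 50 g/eq = 413.4 eq.
Each mole of Na₂CO₃ supplies 2 eq, so 413.4 / 2 = 206.7 mol.
Mass: 206.7 mol × 106 g/mol = 21,910 g.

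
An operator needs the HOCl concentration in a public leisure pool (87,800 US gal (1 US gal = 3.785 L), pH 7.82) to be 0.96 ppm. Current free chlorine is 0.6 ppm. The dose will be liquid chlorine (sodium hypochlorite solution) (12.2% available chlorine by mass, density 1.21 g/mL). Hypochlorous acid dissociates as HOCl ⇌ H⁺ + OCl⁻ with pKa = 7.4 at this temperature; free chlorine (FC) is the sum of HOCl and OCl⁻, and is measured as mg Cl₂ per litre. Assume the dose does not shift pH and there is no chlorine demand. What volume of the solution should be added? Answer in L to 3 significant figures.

6.49 L

Volume: 87,800 US gal × 3.785 L/gal = 332,323 L.
[OCl⁻]/[HOCl] = 10^(pH − pKa) = 10^(7.82 − 7.4) = 2.63; fraction as HOCl = 1/(1 + 2.63) = 0.2755.
Free chlorine required for 0.96 ppm HOCl: 0.96 / 0.2755 = 3.485 ppm.
FC to add: 3.485 − 0.6 = 2.885 mg/L as Cl₂.
Cl₂ equivalent: 2.885 mg/L × 332,323 L = 958.8 g.
Product at 12.2% available Cl: 958.8 / 0.122 = 7859 g.
Volume: 7859 g ÷ 1.21 g/mL = 6495 mL.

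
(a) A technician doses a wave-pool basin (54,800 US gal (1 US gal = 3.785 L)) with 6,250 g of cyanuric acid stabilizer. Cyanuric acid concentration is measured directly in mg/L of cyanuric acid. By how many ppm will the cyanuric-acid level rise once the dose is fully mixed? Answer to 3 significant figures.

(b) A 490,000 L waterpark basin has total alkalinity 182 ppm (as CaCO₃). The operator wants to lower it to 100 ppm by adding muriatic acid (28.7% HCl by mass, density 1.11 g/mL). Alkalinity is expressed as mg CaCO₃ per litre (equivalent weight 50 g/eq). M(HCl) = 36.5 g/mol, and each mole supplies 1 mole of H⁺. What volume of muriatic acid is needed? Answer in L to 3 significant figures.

(a) Volume: 54,800 US gal × 3.785 L/gal = 207,418 L.
(a) Rise: 6,250 g / 207,418 L × 1000 = 30.13 mg/L.

(b) Alkalinity to neutralize: (182 − 100) = 82 mg/L as CaCO₃ × 490,000 L = 40,180 g as CaCO₃.
(b) Equivalents of H⁺ required: 40,180 ÷ 50 g/eq = 803.6 eq = 803.6 mol HCl.
(b) Mass of HCl: 803.6 × 36.5 = 29,330 g.
(b) Mass of 28.7% solution: 29,330 / 0.287 = 102,200 g.
(b) Volume: 102,200 g ÷ 1.11 g/mL = 92,070 mL.

(a) 30.1 ppm; (b) 92.1 L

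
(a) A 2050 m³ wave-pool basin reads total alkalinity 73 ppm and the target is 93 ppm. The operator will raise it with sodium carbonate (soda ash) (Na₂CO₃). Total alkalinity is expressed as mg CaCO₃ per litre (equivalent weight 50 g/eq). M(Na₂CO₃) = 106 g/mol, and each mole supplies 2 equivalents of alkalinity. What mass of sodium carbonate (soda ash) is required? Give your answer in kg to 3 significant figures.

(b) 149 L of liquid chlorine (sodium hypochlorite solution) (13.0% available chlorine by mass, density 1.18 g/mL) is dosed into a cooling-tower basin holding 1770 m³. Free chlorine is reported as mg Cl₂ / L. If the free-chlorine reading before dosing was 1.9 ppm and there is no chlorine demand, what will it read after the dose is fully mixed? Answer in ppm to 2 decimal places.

(a) Volume: 2050 m³ = 2,050,000 L.
(a) Alkalinity to add: (93 − 73) = 20 mg/L as CaCO₃ × 2,050,000 L = 41,000 g as CaCO₃.
(a) Equivalents: 41,000 g ÷ 50 g/eq = 820 eq.
(a) Each mole of Na₂CO₃ supplies 2 eq, so 820 / 2 = 410 mol.
(a) Mass: 410 mol × 106 g/mol = 43,460 g.

(b) Volume: 1770 m³ = 1,770,000 L.
(b) Mass of solution: 149 L × 1000 mL/L × 1.18 g/mL = 175,800 g.
(b) Available chlorine delivered: 175,800 g × 0.13 = 22,860 g as Cl₂.
(b) Concentration rise: 22,860 g / 1,770,000 L = 12.91 mg/L = 12.91 ppm.
(b) Final FC: 1.9 + 12.91 = 14.81 ppm.

(a) 43.5 kg; (b) 14.81 ppm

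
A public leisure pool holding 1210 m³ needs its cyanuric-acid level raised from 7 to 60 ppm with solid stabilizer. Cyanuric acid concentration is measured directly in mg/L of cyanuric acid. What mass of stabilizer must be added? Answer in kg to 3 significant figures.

64.1 kg

Volume: 1210 m³ = 1,210,000 L.
CYA to add: (60 − 7) = 53 mg/L × 1,210,000 L = 64,130 g cyanuric acid.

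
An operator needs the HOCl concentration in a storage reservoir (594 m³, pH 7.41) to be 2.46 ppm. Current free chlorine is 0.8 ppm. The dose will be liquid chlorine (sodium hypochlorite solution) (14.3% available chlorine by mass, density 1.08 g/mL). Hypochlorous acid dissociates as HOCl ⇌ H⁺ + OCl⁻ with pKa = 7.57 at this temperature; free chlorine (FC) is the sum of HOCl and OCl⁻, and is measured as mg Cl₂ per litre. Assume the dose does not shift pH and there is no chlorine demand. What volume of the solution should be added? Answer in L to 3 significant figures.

Volume: 594 m³ = 594,000 L.
[OCl⁻]/[HOCl] = 10^(pH − pKa) = 10^(7.41 − 7.57) = 0.6918; fraction as HOCl = 1/(1 + 0.6918) = 0.5911.
Free chlorine required for 2.46 ppm HOCl: 2.46 / 0.5911 = 4.162 ppm.
FC to add: 4.162 − 0.8 = 3.362 mg/L as Cl₂.
Cl₂ equivalent: 3.362 mg/L × 594,000 L = 1997 g.
Product at 14.3% available Cl: 1997 / 0.143 = 13,960 g.
Volume: 13,960 g ÷ 1.08 g/mL = 12,930 mL.

12.9 L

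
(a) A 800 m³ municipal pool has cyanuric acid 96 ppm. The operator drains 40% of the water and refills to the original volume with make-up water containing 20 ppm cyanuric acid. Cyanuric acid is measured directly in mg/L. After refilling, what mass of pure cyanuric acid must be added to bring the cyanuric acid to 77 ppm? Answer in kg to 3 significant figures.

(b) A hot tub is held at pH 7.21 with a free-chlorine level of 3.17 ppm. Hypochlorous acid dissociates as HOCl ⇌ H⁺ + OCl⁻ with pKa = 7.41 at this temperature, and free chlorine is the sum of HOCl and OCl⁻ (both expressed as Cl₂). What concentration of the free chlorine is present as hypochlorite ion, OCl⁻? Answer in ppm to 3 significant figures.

(a) 9.12 kg; (b) 1.23 ppm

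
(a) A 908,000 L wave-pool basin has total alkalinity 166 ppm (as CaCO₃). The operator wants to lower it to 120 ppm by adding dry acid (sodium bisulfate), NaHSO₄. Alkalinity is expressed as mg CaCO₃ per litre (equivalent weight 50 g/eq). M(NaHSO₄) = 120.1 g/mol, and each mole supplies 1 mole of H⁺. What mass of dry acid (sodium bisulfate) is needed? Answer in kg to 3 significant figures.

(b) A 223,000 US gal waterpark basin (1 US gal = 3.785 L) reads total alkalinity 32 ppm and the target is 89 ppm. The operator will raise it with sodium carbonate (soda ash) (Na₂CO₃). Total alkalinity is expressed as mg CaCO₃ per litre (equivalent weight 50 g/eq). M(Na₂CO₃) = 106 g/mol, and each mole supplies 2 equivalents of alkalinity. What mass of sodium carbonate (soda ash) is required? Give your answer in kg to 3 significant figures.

(a) Alkalinity to neutralize: (166 − 120) = 46 mg/L as CaCO₃ × 908,000 L = 41,770 g as CaCO₃.
(a) Equivalents of H⁺ required: 41,770 ÷ 50 g/eq = 835.4 eq = 835.4 mol NaHSO₄.
(a) Mass of NaHSO₄: 835.4 × 120.1 = 100,300 g.

(b) Volume: 223,000 US gal × 3.785 L/gal = 844,055 L.
(b) Alkalinity to add: (89 − 32) = 57 mg/L as CaCO₃ × 844,055 L = 48,110 g as CaCO₃.
(b) Equivalents: 48,110 g ÷ 50 g/eq = 962.2 eq.
(b) Each mole of Na₂CO₃ supplies 2 eq, so 962.2 / 2 = 481.1 mol.
(b) Mass: 481.1 mol × 106 g/mol = 51,000 g.

(a) 100 kg; (b) 51.0 kg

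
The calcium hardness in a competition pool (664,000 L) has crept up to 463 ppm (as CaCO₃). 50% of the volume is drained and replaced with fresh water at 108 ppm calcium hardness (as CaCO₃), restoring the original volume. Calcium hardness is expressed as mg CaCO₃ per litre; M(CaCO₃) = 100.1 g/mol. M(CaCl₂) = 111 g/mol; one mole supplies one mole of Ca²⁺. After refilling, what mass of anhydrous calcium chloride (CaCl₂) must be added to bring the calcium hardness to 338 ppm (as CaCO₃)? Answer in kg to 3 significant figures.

38.7 kg

After draining 50% and refilling: 463 × 0.50 + 108 × 0.50 = 285.5 ppm.
Deficit to target: 338 − 285.5 = 52.5 mg/L.
As CaCO₃: 52.5 mg/L × 664,000 L = 34,860 g; ÷ 100.1 = 348.3 mol Ca²⁺.
Mass: 348.3 × 111 = 38,660 g.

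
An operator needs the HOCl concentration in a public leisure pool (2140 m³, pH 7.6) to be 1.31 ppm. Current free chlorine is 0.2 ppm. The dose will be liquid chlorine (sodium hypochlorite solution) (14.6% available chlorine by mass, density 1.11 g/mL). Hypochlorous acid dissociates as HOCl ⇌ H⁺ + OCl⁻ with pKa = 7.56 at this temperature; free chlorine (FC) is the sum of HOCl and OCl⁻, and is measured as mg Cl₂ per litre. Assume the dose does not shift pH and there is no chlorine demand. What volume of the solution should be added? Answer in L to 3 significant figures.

Volume: 2140 m³ = 2,140,000 L.
[OCl⁻]/[HOCl] = 10^(pH − pKa) = 10^(7.6 − 7.56) = 1.096; fraction as HOCl = 1/(1 + 1.096) = 0.477.
Free chlorine required for 1.31 ppm HOCl: 1.31 / 0.477 = 2.746 ppm.
FC to add: 2.746 − 0.2 = 2.546 mg/L as Cl₂.
Cl₂ equivalent: 2.546 mg/L × 2,140,000 L = 5449 g.
Product at 14.6% available Cl: 5449 / 0.146 = 37,320 g.
Volume: 37,320 g ÷ 1.11 g/mL = 33,620 mL.

33.6 L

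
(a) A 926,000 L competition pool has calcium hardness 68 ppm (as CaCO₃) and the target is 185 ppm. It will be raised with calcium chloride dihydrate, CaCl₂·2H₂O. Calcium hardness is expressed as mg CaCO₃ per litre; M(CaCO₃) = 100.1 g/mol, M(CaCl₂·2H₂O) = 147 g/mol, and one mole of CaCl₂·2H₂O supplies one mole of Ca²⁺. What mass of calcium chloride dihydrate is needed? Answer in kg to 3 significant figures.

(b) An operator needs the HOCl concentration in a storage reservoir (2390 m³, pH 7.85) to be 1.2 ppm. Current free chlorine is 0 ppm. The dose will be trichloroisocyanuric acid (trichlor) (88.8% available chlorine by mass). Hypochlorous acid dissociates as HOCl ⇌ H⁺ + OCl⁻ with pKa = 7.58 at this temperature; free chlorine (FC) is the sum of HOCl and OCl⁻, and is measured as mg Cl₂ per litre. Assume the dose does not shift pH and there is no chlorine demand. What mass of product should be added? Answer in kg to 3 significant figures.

(a) 159 kg; (b) 9.24 kg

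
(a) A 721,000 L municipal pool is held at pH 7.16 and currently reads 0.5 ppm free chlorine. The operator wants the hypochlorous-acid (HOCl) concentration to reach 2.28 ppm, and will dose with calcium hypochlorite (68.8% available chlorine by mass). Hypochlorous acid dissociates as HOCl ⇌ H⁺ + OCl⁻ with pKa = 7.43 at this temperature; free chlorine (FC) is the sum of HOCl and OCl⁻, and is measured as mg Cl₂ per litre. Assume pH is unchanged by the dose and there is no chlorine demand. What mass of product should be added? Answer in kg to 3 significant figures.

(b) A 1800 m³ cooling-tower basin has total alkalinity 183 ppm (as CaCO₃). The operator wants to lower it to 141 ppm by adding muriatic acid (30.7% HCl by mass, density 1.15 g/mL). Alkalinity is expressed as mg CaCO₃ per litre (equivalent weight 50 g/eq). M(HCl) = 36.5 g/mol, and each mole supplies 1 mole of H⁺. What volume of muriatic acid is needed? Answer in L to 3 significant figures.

(a) [OCl⁻]/[HOCl] = 10^(pH − pKa) = 10^(7.16 − 7.43) = 0.537; fraction as HOCl = 1/(1 + 0.537) = 0.6506.
(a) Free chlorine required for 2.28 ppm HOCl: 2.28 / 0.6506 = 3.504 ppm.
(a) FC to add: 3.504 − 0.5 = 3.004 mg/L as Cl₂.
(a) Cl₂ equivalent: 3.004 mg/L × 721,000 L = 2166 g.
(a) Product at 68.8% available Cl: 2166 / 0.688 = 3149 g.

(b) Volume: 1800 m³ = 1,800,000 L.
(b) Alkalinity to neutralize: (183 − 141) = 42 mg/L as CaCO₃ × 1,800,000 L = 75,600 g as CaCO₃.
(b) Equivalents of H⁺ required: 75,600 ÷ 50 g/eq = 1512 eq = 1512 mol HCl.
(b) Mass of HCl: 1512 × 36.5 = 55,190 g.
(b) Mass of 30.7% solution: 55,190 / 0.307 = 179,800 g.
(b) Volume: 179,800 g ÷ 1.15 g/mL = 156,300 mL.

(a) 3.15 kg; (b) 156 L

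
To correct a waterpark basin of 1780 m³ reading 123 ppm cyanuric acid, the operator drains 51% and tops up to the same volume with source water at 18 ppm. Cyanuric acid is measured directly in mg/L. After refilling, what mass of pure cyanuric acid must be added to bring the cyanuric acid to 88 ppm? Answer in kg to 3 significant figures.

Volume: 1780 m³ = 1,780,000 L.
After draining 51% and refilling: 123 × 0.49 + 18 × 0.51 = 69.45 ppm.
Deficit to target: 88 − 69.45 = 18.55 mg/L.
Mass: 18.55 mg/L × 1,780,000 L = 33,020 g cyanuric acid.

33.0 kg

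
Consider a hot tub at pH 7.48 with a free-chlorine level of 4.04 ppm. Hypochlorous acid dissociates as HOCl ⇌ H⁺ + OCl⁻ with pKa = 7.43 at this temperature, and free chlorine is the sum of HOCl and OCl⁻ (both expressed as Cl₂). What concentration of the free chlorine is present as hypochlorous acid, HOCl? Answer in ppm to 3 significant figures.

[OCl⁻]/[HOCl] = 10^(pH − pKa) = 10^(7.48 − 7.43) = 10^0.05 = 1.122.
Fraction as HOCl = 1 / (1 + 1.122) = 0.4712.
HOCl = 0.4712 × 4.04 ppm = 1.904 ppm.

1.90 ppm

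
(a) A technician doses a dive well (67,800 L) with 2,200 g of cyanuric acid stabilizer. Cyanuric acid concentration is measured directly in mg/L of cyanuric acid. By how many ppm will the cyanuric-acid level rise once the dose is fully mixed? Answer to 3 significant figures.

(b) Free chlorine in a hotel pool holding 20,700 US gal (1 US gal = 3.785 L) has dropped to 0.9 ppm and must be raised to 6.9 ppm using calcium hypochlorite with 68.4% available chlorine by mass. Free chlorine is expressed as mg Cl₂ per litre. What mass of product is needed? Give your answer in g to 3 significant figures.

(a) 32.4 ppm; (b) 687 g

(a) Rise: 2,200 g / 67,800 L × 1000 = 32.45 mg/L.

(b) Volume: 20,700 US gal × 3.785 L/gal = 78,350 L.
(b) Chlorine deficit: 6.9 − 0.9 = 6 ppm = 6 mg/L as Cl₂.
(b) Cl₂ equivalent needed: 6 mg/L × 78,350 L = 470,100 mg = 470.1 g.
(b) Product at 68.4% available chlorine: 470.1 / 0.684 = 687.3 g.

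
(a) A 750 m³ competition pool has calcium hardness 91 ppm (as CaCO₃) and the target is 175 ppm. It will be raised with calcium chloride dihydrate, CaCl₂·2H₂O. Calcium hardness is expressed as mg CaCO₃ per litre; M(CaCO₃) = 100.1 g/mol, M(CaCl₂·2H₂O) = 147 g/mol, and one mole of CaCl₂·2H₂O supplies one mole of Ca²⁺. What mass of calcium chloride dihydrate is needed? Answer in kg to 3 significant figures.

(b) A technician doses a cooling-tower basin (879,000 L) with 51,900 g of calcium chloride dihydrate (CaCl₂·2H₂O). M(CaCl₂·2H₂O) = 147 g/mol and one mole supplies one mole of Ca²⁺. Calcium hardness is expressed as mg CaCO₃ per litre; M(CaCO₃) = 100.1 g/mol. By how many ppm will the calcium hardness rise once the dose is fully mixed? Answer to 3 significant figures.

(a) 92.5 kg; (b) 40.2 ppm

(a) Volume: 750 m³ = 750,000 L.
(a) Hardness to add: (175 − 91) = 84 mg/L as CaCO₃ × 750,000 L = 63,000 g as CaCO₃.
(a) Moles of Ca²⁺ (1 mol Ca²⁺ ≡ 1 mol CaCO₃): 63,000 / 100.1 g/mol = 629.4 mol.
(a) Mass of CaCl₂·2H₂O: 629.4 × 147 = 92,520 g.

(b) Moles of Ca²⁺: 51,900 g ÷ 147 g/mol = 353.1 mol.
(b) As CaCO₃: 353.1 mol × 100.1 g/mol = 35,340 g.
(b) Rise: 35,340 g / 879,000 L × 1000 = 40.21 mg/L.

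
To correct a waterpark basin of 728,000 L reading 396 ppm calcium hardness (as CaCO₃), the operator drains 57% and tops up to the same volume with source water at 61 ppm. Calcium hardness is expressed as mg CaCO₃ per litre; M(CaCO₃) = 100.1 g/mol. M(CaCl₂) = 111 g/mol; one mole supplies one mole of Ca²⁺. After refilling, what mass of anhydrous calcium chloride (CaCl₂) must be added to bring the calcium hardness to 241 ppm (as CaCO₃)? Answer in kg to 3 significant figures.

29.0 kg

After draining 57% and refilling: 396 × 0.43 + 61 × 0.57 = 205.05 ppm.
Deficit to target: 241 − 205.05 = 35.95 mg/L.
As CaCO₃: 35.95 mg/L × 728,000 L = 26,170 g; ÷ 100.1 = 261.5 mol Ca²⁺.
Mass: 261.5 × 111 = 29,020 g.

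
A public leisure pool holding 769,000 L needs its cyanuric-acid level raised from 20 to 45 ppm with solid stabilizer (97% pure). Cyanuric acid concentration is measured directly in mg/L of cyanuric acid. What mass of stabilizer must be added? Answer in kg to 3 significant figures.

CYA to add: (45 − 20) = 25 mg/L × 769,000 L = 19,220 g cyanuric acid.
At 97% purity: 19,220 / 0.97 = 19,820 g product.

19.8 kg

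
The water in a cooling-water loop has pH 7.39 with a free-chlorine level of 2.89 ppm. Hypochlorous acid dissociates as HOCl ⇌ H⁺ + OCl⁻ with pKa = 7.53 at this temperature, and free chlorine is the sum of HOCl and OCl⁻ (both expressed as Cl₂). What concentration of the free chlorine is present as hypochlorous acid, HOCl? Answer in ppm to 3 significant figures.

1.68 ppm

[OCl⁻]/[HOCl] = 10^(pH − pKa) = 10^(7.39 − 7.53) = 10^-0.14 = 0.7244.
Fraction as HOCl = 1 / (1 + 0.7244) = 0.5799.
HOCl = 0.5799 × 2.89 ppm = 1.676 ppm.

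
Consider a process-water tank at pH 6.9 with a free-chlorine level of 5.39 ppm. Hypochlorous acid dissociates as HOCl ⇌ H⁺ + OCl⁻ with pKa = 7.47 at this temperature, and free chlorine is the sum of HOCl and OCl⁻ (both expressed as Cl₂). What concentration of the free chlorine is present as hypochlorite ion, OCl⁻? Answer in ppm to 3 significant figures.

1.14 ppm

[OCl⁻]/[HOCl] = 10^(pH − pKa) = 10^(6.9 − 7.47) = 10^-0.57 = 0.2692.
Fraction as HOCl = 1 / (1 + 0.2692) = 0.7879.
OCl⁻ = (1 − 0.7879) × 5.39 ppm = 1.143 ppm.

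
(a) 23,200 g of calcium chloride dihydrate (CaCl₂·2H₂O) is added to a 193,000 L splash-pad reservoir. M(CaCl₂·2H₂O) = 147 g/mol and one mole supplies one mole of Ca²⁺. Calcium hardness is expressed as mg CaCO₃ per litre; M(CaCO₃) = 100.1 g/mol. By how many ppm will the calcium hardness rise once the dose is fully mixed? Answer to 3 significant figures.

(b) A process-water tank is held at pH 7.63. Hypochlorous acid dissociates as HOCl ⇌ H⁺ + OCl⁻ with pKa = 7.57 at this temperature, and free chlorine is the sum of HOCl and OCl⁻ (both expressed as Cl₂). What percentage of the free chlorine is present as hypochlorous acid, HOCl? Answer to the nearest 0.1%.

(a) Moles of Ca²⁺: 23,200 g ÷ 147 g/mol = 157.8 mol.
(a) As CaCO₃: 157.8 mol × 100.1 g/mol = 15,800 g.
(a) Rise: 15,800 g / 193,000 L × 1000 = 81.86 mg/L.

(b) [OCl⁻]/[HOCl] = 10^(pH − pKa) = 10^(7.63 − 7.57) = 10^0.06 = 1.148.
(b) Fraction as HOCl = 1 / (1 + 1.148) = 0.4655.

(a) 81.9 ppm; (b) 46.6%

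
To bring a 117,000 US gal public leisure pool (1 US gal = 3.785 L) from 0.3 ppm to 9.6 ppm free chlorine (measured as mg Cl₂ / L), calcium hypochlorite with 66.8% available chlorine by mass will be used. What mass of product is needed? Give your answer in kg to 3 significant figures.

6.17 kg

Volume: 117,000 US gal × 3.785 L/gal = 442,845 L.
Chlorine deficit: 9.6 − 0.3 = 9.3 ppm = 9.3 mg/L as Cl₂.
Cl₂ equivalent needed: 9.3 mg/L × 442,845 L = 4,118,000 mg = 4118 g.
Product at 66.8% available chlorine: 4118 / 0.668 = 6165 g.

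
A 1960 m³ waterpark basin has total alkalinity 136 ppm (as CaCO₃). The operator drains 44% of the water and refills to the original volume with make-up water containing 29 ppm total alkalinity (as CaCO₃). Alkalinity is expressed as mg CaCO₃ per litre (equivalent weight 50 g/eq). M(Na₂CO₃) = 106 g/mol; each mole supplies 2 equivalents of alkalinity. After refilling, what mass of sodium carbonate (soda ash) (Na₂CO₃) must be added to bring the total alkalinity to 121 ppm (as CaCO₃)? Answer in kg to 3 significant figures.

Volume: 1960 m³ = 1,960,000 L.
After draining 44% and refilling: 136 × 0.56 + 29 × 0.44 = 88.92 ppm.
Deficit to target: 121 − 88.92 = 32.08 mg/L.
As CaCO₃: 32.08 mg/L × 1,960,000 L = 62,880 g; ÷ 50 g/eq ÷ 2 = 628.8 mol Na₂CO₃.
Mass: 628.8 × 106 = 66,650 g.

66.6 kg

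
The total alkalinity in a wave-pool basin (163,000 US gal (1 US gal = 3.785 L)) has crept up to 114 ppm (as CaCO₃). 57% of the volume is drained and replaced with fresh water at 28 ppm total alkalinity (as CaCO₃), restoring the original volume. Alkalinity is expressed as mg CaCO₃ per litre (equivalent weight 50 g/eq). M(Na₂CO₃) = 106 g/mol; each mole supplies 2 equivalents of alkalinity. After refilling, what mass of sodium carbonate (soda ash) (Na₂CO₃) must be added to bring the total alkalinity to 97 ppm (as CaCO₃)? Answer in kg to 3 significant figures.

20.9 kg

Volume: 163,000 US gal × 3.785 L/gal = 616,955 L.
After draining 57% and refilling: 114 × 0.43 + 28 × 0.57 = 64.98 ppm.
Deficit to target: 97 − 64.98 = 32.02 mg/L.
As CaCO₃: 32.02 mg/L × 616,955 L = 19,750 g; ÷ 50 g/eq ÷ 2 = 197.5 mol Na₂CO₃.
Mass: 197.5 × 106 = 20,940 g.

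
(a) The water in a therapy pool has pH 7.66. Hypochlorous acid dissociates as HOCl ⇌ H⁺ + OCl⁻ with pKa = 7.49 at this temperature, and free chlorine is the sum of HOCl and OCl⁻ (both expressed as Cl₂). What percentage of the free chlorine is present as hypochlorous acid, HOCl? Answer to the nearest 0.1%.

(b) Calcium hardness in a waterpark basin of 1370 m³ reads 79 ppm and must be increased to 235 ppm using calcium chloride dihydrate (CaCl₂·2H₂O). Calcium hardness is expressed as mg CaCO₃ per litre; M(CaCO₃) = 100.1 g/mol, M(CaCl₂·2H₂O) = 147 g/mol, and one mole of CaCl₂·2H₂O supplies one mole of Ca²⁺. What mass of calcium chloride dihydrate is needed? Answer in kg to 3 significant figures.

(a) [OCl⁻]/[HOCl] = 10^(pH − pKa) = 10^(7.66 − 7.49) = 10^0.17 = 1.479.
(a) Fraction as HOCl = 1 / (1 + 1.479) = 0.4034.

(b) Volume: 1370 m³ = 1,370,000 L.
(b) Hardness to add: (235 − 79) = 156 mg/L as CaCO₃ × 1,370,000 L = 213,700 g as CaCO₃.
(b) Moles of Ca²⁺ (1 mol Ca²⁺ ≡ 1 mol CaCO₃): 213,700 / 100.1 g/mol = 2135 mol.
(b) Mass of CaCl₂·2H₂O: 2135 × 147 = 313,900 g.

(a) 40.3%; (b) 314 kg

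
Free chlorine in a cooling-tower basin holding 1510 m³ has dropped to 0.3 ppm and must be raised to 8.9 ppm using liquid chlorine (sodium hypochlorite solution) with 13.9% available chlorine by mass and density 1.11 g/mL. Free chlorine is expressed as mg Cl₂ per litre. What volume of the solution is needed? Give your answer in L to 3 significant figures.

Volume: 1510 m³ = 1,510,000 L.
Chlorine deficit: 8.9 − 0.3 = 8.6 ppm = 8.6 mg/L as Cl₂.
Cl₂ equivalent needed: 8.6 mg/L × 1,510,000 L = 12,990,000 mg = 12,990 g.
Product at 13.9% available chlorine: 12,990 / 0.139 = 93,420 g.
Volume at density 1.11 g/mL: 93,420 g ÷ 1.11 g/mL = 84,170 mL.

84.2 L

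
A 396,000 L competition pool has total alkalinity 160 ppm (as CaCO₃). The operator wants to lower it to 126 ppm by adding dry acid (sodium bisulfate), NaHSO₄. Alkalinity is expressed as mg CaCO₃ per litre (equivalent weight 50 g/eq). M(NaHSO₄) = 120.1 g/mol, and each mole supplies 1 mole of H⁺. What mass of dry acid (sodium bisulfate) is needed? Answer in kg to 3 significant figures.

Alkalinity to neutralize: (160 − 126) = 34 mg/L as CaCO₃ × 396,000 L = 13,460 g as CaCO₃.
Equivalents of H⁺ required: 13,460 ÷ 50 g/eq = 269.3 eq = 269.3 mol NaHSO₄.
Mass of NaHSO₄: 269.3 × 120.1 = 32,340 g.

32.3 kg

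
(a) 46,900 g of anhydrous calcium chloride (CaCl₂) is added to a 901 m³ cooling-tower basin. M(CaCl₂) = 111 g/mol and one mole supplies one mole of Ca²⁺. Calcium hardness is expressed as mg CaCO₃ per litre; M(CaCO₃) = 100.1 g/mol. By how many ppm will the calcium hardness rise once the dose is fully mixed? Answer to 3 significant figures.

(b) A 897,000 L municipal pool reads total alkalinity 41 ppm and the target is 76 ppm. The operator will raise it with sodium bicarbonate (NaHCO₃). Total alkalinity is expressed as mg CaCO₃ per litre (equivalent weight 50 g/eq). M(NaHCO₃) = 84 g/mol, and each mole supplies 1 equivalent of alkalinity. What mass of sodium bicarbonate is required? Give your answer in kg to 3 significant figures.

(a) Volume: 901 m³ = 901,000 L.
(a) Moles of Ca²⁺: 46,900 g ÷ 111 g/mol = 422.5 mol.
(a) As CaCO₃: 422.5 mol × 100.1 g/mol = 42,290 g.
(a) Rise: 42,290 g / 901,000 L × 1000 = 46.94 mg/L.

(b) Alkalinity to add: (76 − 41) = 35 mg/L as CaCO₃ × 897,000 L = 31,400 g as CaCO₃.
(b) Equivalents: 31,400 g ÷ 50 g/eq = 627.9 eq.
(b) NaHCO₃ supplies 1 eq per mole → 627.9 mol.
(b) Mass: 627.9 mol × 84 g/mol = 52,740 g.

(a) 46.9 ppm; (b) 52.7 kg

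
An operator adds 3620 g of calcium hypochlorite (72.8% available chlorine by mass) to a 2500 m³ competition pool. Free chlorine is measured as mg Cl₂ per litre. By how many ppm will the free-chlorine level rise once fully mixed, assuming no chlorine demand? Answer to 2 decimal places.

1.05 ppm

Volume: 2500 m³ = 2,500,000 L.
Available chlorine delivered: 3620 g × 0.728 = 2635 g as Cl₂.
Concentration rise: 2635 g / 2,500,000 L = 1.054 mg/L = 1.05 ppm.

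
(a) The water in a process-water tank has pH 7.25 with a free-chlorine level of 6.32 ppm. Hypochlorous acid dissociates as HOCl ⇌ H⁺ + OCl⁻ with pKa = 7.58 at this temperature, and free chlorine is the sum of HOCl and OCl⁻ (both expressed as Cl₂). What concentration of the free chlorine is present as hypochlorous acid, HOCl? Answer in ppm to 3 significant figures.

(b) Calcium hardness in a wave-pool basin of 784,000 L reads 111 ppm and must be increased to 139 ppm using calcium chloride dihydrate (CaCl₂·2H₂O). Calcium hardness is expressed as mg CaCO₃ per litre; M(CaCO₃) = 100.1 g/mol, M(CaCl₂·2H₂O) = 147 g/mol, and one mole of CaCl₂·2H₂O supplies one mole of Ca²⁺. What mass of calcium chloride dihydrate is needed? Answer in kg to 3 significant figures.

(a) 4.31 ppm; (b) 32.2 kg

(a) [OCl⁻]/[HOCl] = 10^(pH − pKa) = 10^(7.25 − 7.58) = 10^-0.33 = 0.4677.
(a) Fraction as HOCl = 1 / (1 + 0.4677) = 0.6813.
(a) HOCl = 0.6813 × 6.32 ppm = 4.306 ppm.

(b) Hardness to add: (139 − 111) = 28 mg/L as CaCO₃ × 784,000 L = 21,950 g as CaCO₃.
(b) Moles of Ca²⁺ (1 mol Ca²⁺ ≡ 1 mol CaCO₃): 21,950 / 100.1 g/mol = 219.3 mol.
(b) Mass of CaCl₂·2H₂O: 219.3 × 147 = 32,240 g.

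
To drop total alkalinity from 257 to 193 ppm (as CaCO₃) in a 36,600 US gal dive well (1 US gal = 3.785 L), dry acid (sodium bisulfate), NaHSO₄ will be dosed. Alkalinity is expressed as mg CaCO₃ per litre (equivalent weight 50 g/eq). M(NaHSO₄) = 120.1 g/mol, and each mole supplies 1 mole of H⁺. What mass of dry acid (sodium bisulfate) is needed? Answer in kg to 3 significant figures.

21.3 kg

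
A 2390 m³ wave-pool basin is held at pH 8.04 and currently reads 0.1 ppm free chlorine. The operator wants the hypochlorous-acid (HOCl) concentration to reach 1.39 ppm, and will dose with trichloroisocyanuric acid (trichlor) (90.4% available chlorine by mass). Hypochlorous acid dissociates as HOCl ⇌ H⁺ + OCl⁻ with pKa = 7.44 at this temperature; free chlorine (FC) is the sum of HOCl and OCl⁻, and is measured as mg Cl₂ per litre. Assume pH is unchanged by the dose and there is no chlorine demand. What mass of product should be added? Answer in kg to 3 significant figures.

Volume: 2390 m³ = 2,390,000 L.
[OCl⁻]/[HOCl] = 10^(pH − pKa) = 10^(8.04 − 7.44) = 3.981; fraction as HOCl = 1/(1 + 3.981) = 0.2008.
Free chlorine required for 1.39 ppm HOCl: 1.39 / 0.2008 = 6.924 ppm.
FC to add: 6.924 − 0.1 = 6.824 mg/L as Cl₂.
Cl₂ equivalent: 6.824 mg/L × 2,390,000 L = 16,310 g.
Product at 90.4% available Cl: 16,310 / 0.904 = 18,040 g.

18.0 kg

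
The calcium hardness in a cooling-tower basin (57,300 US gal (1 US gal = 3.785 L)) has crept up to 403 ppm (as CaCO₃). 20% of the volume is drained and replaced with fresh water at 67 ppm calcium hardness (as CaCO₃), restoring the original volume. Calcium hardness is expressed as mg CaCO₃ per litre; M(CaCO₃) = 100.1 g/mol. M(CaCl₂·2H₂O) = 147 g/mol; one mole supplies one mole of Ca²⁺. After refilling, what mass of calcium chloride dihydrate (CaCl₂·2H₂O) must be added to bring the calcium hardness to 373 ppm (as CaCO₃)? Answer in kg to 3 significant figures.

11.8 kg

Volume: 57,300 US gal × 3.785 L/gal = 216,880 L.
After draining 20% and refilling: 403 × 0.80 + 67 × 0.20 = 335.8 ppm.
Deficit to target: 373 − 335.8 = 37.2 mg/L.
As CaCO₃: 37.2 mg/L × 216,880 L = 8068 g; ÷ 100.1 = 80.6 mol Ca²⁺.
Mass: 80.6 × 147 = 11,850 g.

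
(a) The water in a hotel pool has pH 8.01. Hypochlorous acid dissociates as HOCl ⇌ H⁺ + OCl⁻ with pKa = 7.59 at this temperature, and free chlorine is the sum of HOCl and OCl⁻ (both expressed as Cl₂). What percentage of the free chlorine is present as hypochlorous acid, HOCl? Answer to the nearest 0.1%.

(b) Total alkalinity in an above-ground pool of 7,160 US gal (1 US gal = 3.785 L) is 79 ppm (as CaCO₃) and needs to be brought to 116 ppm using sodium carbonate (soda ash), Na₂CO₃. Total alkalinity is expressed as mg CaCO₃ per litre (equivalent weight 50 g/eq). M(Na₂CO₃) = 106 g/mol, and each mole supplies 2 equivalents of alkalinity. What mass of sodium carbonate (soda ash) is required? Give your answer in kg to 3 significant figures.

(a) [OCl⁻]/[HOCl] = 10^(pH − pKa) = 10^(8.01 − 7.59) = 10^0.42 = 2.63.
(a) Fraction as HOCl = 1 / (1 + 2.63) = 0.2755.

(b) Volume: 7,160 US gal × 3.785 L/gal = 27,101 L.
(b) Alkalinity to add: (116 − 79) = 37 mg/L as CaCO₃ × 27,101 L = 1003 g as CaCO₃.
(b) Equivalents: 1003 g ÷ 50 g/eq = 20.05 eq.
(b) Each mole of Na₂CO₃ supplies 2 eq, so 20.05 / 2 = 10.03 mol.
(b) Mass: 10.03 mol × 106 g/mol = 1063 g.

(a) 27.5%; (b) 1.06 kg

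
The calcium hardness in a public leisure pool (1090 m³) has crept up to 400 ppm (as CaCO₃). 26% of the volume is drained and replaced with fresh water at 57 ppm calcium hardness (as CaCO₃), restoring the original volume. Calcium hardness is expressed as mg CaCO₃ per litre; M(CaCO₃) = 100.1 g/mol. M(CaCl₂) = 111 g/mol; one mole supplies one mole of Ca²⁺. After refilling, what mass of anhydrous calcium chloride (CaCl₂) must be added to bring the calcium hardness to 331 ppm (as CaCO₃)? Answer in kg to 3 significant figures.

24.4 kg

Volume: 1090 m³ = 1,090,000 L.
After draining 26% and refilling: 400 × 0.74 + 57 × 0.26 = 310.82 ppm.
Deficit to target: 331 − 310.82 = 20.18 mg/L.
As CaCO₃: 20.18 mg/L × 1,090,000 L = 22,000 g; ÷ 100.1 = 219.7 mol Ca²⁺.
Mass: 219.7 × 111 = 24,390 g.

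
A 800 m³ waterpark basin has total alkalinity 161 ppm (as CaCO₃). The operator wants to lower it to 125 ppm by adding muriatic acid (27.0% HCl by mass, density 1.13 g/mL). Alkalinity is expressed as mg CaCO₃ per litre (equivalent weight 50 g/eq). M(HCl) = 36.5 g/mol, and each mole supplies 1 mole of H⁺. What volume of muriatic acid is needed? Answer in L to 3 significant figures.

68.9 L

Volume: 800 m³ = 800,000 L.
Alkalinity to neutralize: (161 − 125) = 36 mg/L as CaCO₃ × 800,000 L = 28,800 g as CaCO₃.
Equivalents of H⁺ required: 28,800 ÷ 50 g/eq = 576 eq = 576 mol HCl.
Mass of HCl: 576 × 36.5 = 21,020 g.
Mass of 27.0% solution: 21,020 / 0.27 = 77,870 g.
Volume: 77,870 g ÷ 1.13 g/mL = 68,910 mL.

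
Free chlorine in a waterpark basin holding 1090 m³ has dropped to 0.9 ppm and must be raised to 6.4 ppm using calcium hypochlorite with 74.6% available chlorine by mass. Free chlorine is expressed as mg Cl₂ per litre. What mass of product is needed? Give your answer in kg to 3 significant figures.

Volume: 1090 m³ = 1,090,000 L.
Chlorine deficit: 6.4 − 0.9 = 5.5 ppm = 5.5 mg/L as Cl₂.
Cl₂ equivalent needed: 5.5 mg/L × 1,090,000 L = 5,995,000 mg = 5995 g.
Product at 74.6% available chlorine: 5995 / 0.746 = 8036 g.

8.04 kg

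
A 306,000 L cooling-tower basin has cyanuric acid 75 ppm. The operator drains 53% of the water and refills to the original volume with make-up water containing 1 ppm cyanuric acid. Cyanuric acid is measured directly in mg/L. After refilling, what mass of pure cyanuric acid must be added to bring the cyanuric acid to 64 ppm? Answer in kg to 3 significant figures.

After draining 53% and refilling: 75 × 0.47 + 1 × 0.53 = 35.78 ppm.
Deficit to target: 64 − 35.78 = 28.22 mg/L.
Mass: 28.22 mg/L × 306,000 L = 8635 g cyanuric acid.

8.64 kg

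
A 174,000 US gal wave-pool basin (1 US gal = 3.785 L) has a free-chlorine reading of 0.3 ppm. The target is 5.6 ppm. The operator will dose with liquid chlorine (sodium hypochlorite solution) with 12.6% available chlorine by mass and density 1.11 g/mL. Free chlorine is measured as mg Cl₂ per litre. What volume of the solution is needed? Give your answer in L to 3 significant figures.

25.0 L

Volume: 174,000 US gal × 3.785 L/gal = 658,590 L.
Chlorine deficit: 5.6 − 0.3 = 5.3 ppm = 5.3 mg/L as Cl₂.
Cl₂ equivalent needed: 5.3 mg/L × 658,590 L = 3,491,000 mg = 3491 g.
Product at 12.6% available chlorine: 3491 / 0.126 = 27,700 g.
Volume at density 1.11 g/mL: 27,700 g ÷ 1.11 g/mL = 24,960 mL.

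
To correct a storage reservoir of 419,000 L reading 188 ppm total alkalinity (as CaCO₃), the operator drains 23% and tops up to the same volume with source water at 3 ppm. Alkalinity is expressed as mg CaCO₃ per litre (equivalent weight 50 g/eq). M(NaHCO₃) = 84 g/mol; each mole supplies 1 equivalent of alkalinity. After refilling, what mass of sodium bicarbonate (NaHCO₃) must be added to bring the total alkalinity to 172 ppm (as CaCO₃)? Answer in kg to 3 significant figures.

After draining 23% and refilling: 188 × 0.77 + 3 × 0.23 = 145.45 ppm.
Deficit to target: 172 − 145.45 = 26.55 mg/L.
As CaCO₃: 26.55 mg/L × 419,000 L = 11,120 g; ÷ 50 g/eq ÷ 1 = 222.5 mol NaHCO₃.
Mass: 222.5 × 84 = 18,690 g.

18.7 kg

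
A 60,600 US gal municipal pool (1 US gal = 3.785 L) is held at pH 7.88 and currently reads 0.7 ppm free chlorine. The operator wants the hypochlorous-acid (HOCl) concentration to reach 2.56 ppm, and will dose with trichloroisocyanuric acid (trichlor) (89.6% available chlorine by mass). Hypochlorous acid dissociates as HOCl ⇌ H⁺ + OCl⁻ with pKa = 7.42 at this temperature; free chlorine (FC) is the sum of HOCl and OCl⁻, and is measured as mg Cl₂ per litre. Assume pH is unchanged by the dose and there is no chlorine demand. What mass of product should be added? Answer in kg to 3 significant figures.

2.37 kg

Volume: 60,600 US gal × 3.785 L/gal = 229,371 L.
[OCl⁻]/[HOCl] = 10^(pH − pKa) = 10^(7.88 − 7.42) = 2.884; fraction as HOCl = 1/(1 + 2.884) = 0.2575.
Free chlorine required for 2.56 ppm HOCl: 2.56 / 0.2575 = 9.943 ppm.
FC to add: 9.943 − 0.7 = 9.243 mg/L as Cl₂.
Cl₂ equivalent: 9.243 mg/L × 229,371 L = 2120 g.
Product at 89.6% available Cl: 2120 / 0.896 = 2366 g.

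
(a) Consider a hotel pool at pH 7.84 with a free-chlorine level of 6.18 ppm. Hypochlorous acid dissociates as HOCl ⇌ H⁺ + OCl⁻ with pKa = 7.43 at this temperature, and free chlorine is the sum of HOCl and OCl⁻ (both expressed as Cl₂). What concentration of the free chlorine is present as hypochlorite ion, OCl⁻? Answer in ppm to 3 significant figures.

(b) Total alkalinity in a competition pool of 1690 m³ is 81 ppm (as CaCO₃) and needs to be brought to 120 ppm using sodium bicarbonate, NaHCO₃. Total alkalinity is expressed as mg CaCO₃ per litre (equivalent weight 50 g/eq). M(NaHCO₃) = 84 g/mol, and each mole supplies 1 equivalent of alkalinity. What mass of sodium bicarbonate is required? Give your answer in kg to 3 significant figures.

(a) [OCl⁻]/[HOCl] = 10^(pH − pKa) = 10^(7.84 − 7.43) = 10^0.41 = 2.57.
(a) Fraction as HOCl = 1 / (1 + 2.57) = 0.2801.
(a) OCl⁻ = (1 − 0.2801) × 6.18 ppm = 4.449 ppm.

(b) Volume: 1690 m³ = 1,690,000 L.
(b) Alkalinity to add: (120 − 81) = 39 mg/L as CaCO₃ × 1,690,000 L = 65,910 g as CaCO₃.
(b) Equivalents: 65,910 g ÷ 50 g/eq = 1318 eq.
(b) NaHCO₃ supplies 1 eq per mole → 1318 mol.
(b) Mass: 1318 mol × 84 g/mol = 110,700 g.

(a) 4.45 ppm; (b) 111 kg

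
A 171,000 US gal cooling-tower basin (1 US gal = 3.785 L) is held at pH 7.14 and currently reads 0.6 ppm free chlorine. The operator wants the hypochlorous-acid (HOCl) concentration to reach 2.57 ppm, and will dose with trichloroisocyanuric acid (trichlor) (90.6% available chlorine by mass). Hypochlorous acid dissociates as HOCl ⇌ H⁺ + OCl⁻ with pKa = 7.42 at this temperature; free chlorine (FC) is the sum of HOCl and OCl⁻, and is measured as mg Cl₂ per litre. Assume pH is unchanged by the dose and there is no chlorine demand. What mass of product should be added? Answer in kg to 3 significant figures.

2.37 kg

Volume: 171,000 US gal × 3.785 L/gal = 647,235 L.
[OCl⁻]/[HOCl] = 10^(pH − pKa) = 10^(7.14 − 7.42) = 0.5248; fraction as HOCl = 1/(1 + 0.5248) = 0.6558.
Free chlorine required for 2.57 ppm HOCl: 2.57 / 0.6558 = 3.919 ppm.
FC to add: 3.919 − 0.6 = 3.319 mg/L as Cl₂.
Cl₂ equivalent: 3.319 mg/L × 647,235 L = 2148 g.
Product at 90.6% available Cl: 2148 / 0.906 = 2371 g.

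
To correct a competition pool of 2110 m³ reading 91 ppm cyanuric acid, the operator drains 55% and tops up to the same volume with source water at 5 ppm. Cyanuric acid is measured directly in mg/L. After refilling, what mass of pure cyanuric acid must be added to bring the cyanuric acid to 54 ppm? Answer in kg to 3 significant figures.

Volume: 2110 m³ = 2,110,000 L.
After draining 55% and refilling: 91 × 0.45 + 5 × 0.55 = 43.7 ppm.
Deficit to target: 54 − 43.7 = 10.3 mg/L.
Mass: 10.3 mg/L × 2,110,000 L = 21,730 g cyanuric acid.

21.7 kg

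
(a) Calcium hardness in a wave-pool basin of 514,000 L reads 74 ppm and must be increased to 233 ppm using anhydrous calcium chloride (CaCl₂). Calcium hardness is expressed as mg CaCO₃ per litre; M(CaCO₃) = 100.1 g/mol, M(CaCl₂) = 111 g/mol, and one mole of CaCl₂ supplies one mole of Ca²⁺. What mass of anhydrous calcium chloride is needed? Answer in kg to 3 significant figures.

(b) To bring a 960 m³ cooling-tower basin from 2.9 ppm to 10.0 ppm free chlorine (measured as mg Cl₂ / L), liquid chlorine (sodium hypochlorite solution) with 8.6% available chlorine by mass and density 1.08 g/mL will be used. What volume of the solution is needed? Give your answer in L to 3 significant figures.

(a) 90.6 kg; (b) 73.4 L

(a) Hardness to add: (233 − 74) = 159 mg/L as CaCO₃ × 514,000 L = 81,730 g as CaCO₃.
(a) Moles of Ca²⁺ (1 mol Ca²⁺ ≡ 1 mol CaCO₃): 81,730 / 100.1 g/mol = 816.4 mol.
(a) Mass of CaCl₂: 816.4 × 111 = 90,630 g.

(b) Volume: 960 m³ = 960,000 L.
(b) Chlorine deficit: 10.0 − 2.9 = 7.1 ppm = 7.1 mg/L as Cl₂.
(b) Cl₂ equivalent needed: 7.1 mg/L × 960,000 L = 6,816,000 mg = 6816 g.
(b) Product at 8.6% available chlorine: 6816 / 0.086 = 79,260 g.
(b) Volume at density 1.08 g/mL: 79,260 g ÷ 1.08 g/mL = 73,390 mL.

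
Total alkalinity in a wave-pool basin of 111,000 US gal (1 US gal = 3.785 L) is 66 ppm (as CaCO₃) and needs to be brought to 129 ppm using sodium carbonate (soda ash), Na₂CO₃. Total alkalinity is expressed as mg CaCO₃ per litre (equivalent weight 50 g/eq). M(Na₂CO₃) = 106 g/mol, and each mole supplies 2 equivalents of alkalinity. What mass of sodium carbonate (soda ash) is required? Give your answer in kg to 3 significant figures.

28.1 kg

Volume: 111,000 US gal × 3.785 L/gal = 420,135 L.
Alkalinity to add: (129 − 66) = 63 mg/L as CaCO₃ × 420,135 L = 26,470 g as CaCO₃.
Equivalents: 26,470 g ÷ 50 g/eq = 529.4 eq.
Each mole of Na₂CO₃ supplies 2 eq, so 529.4 / 2 = 264.7 mol.
Mass: 264.7 mol × 106 g/mol = 28,060 g.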